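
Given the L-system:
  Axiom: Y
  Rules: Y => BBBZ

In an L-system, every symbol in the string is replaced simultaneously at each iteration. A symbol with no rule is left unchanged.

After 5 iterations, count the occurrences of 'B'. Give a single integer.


Answer: 3

Derivation:
Step 0: Y  (0 'B')
Step 1: BBBZ  (3 'B')
Step 2: BBBZ  (3 'B')
Step 3: BBBZ  (3 'B')
Step 4: BBBZ  (3 'B')
Step 5: BBBZ  (3 'B')


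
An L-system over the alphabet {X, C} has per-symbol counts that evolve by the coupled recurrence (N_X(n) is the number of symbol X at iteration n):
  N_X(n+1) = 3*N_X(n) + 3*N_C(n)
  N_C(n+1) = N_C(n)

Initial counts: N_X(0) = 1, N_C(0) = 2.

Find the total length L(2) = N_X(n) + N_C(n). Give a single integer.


Step 0: N_X=1, N_C=2, L=3
Step 1: N_X=9, N_C=2, L=11
Step 2: N_X=33, N_C=2, L=35

Answer: 35


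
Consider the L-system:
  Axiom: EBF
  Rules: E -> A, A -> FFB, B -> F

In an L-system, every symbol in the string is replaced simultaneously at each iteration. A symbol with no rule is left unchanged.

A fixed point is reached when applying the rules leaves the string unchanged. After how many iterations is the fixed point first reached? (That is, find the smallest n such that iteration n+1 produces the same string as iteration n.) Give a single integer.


Answer: 3

Derivation:
Step 0: EBF
Step 1: AFF
Step 2: FFBFF
Step 3: FFFFF
Step 4: FFFFF  (unchanged — fixed point at step 3)


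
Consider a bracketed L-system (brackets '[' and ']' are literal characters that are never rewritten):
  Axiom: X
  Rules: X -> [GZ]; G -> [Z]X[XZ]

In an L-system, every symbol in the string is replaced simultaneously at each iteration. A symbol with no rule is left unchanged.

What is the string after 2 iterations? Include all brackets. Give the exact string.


Answer: [[Z]X[XZ]Z]

Derivation:
Step 0: X
Step 1: [GZ]
Step 2: [[Z]X[XZ]Z]


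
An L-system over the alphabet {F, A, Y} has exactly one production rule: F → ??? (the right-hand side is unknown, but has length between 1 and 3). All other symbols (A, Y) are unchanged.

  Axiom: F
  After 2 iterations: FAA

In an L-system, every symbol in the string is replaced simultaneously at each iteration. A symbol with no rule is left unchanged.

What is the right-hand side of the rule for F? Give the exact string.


Answer: FA

Derivation:
Trying F → FA:
  Step 0: F
  Step 1: FA
  Step 2: FAA
Matches the given result.


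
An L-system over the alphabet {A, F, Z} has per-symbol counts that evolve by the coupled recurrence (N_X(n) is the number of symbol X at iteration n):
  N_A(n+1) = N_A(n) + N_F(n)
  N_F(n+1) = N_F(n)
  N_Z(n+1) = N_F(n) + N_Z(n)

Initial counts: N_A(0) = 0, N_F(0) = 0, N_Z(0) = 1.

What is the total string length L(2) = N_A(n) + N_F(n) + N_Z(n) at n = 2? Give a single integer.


Step 0: N_A=0, N_F=0, N_Z=1, L=1
Step 1: N_A=0, N_F=0, N_Z=1, L=1
Step 2: N_A=0, N_F=0, N_Z=1, L=1

Answer: 1


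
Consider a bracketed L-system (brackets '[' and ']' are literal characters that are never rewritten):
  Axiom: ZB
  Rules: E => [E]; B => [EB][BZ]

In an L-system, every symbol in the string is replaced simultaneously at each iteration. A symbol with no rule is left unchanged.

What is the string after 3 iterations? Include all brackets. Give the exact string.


Answer: Z[[[E]][[E][EB][BZ]][[EB][BZ]Z]][[[E][EB][BZ]][[EB][BZ]Z]Z]

Derivation:
Step 0: ZB
Step 1: Z[EB][BZ]
Step 2: Z[[E][EB][BZ]][[EB][BZ]Z]
Step 3: Z[[[E]][[E][EB][BZ]][[EB][BZ]Z]][[[E][EB][BZ]][[EB][BZ]Z]Z]


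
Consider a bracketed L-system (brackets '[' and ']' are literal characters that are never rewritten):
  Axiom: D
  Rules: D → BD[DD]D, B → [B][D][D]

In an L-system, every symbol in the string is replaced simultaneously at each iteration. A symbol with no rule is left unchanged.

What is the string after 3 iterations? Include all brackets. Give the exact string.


Step 0: D
Step 1: BD[DD]D
Step 2: [B][D][D]BD[DD]D[BD[DD]DBD[DD]D]BD[DD]D
Step 3: [[B][D][D]][BD[DD]D][BD[DD]D][B][D][D]BD[DD]D[BD[DD]DBD[DD]D]BD[DD]D[[B][D][D]BD[DD]D[BD[DD]DBD[DD]D]BD[DD]D[B][D][D]BD[DD]D[BD[DD]DBD[DD]D]BD[DD]D][B][D][D]BD[DD]D[BD[DD]DBD[DD]D]BD[DD]D

Answer: [[B][D][D]][BD[DD]D][BD[DD]D][B][D][D]BD[DD]D[BD[DD]DBD[DD]D]BD[DD]D[[B][D][D]BD[DD]D[BD[DD]DBD[DD]D]BD[DD]D[B][D][D]BD[DD]D[BD[DD]DBD[DD]D]BD[DD]D][B][D][D]BD[DD]D[BD[DD]DBD[DD]D]BD[DD]D


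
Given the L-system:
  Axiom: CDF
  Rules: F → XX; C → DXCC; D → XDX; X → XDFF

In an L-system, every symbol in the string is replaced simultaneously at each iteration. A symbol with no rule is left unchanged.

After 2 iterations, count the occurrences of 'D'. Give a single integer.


Answer: 9

Derivation:
Step 0: CDF  (1 'D')
Step 1: DXCCXDXXX  (2 'D')
Step 2: XDXXDFFDXCCDXCCXDFFXDXXDFFXDFFXDFF  (9 'D')


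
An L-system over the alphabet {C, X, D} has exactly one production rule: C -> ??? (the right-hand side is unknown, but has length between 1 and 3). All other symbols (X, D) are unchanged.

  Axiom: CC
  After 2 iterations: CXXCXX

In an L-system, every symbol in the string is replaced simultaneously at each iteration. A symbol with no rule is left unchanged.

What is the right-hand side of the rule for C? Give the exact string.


Answer: CX

Derivation:
Trying C -> CX:
  Step 0: CC
  Step 1: CXCX
  Step 2: CXXCXX
Matches the given result.


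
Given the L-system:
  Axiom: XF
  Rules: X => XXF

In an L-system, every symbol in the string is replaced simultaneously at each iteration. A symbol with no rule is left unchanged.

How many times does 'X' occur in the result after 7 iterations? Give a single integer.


Answer: 128

Derivation:
Step 0: XF  (1 'X')
Step 1: XXFF  (2 'X')
Step 2: XXFXXFFF  (4 'X')
Step 3: XXFXXFFXXFXXFFFF  (8 'X')
Step 4: XXFXXFFXXFXXFFFXXFXXFFXXFXXFFFFF  (16 'X')
Step 5: XXFXXFFXXFXXFFFXXFXXFFXXFXXFFFFXXFXXFFXXFXXFFFXXFXXFFXXFXXFFFFFF  (32 'X')
Step 6: XXFXXFFXXFXXFFFXXFXXFFXXFXXFFFFXXFXXFFXXFXXFFFXXFXXFFXXFXXFFFFFXXFXXFFXXFXXFFFXXFXXFFXXFXXFFFFXXFXXFFXXFXXFFFXXFXXFFXXFXXFFFFFFF  (64 'X')
Step 7: XXFXXFFXXFXXFFFXXFXXFFXXFXXFFFFXXFXXFFXXFXXFFFXXFXXFFXXFXXFFFFFXXFXXFFXXFXXFFFXXFXXFFXXFXXFFFFXXFXXFFXXFXXFFFXXFXXFFXXFXXFFFFFFXXFXXFFXXFXXFFFXXFXXFFXXFXXFFFFXXFXXFFXXFXXFFFXXFXXFFXXFXXFFFFFXXFXXFFXXFXXFFFXXFXXFFXXFXXFFFFXXFXXFFXXFXXFFFXXFXXFFXXFXXFFFFFFFF  (128 'X')


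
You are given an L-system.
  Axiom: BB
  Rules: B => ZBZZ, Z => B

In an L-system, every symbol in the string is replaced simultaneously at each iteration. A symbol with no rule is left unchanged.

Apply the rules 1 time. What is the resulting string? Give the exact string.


Step 0: BB
Step 1: ZBZZZBZZ

Answer: ZBZZZBZZ


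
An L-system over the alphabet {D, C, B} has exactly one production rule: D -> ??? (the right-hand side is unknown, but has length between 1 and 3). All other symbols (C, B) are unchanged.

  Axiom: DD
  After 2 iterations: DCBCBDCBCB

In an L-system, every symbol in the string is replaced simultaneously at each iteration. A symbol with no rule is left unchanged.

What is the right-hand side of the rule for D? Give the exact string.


Trying D -> DCB:
  Step 0: DD
  Step 1: DCBDCB
  Step 2: DCBCBDCBCB
Matches the given result.

Answer: DCB


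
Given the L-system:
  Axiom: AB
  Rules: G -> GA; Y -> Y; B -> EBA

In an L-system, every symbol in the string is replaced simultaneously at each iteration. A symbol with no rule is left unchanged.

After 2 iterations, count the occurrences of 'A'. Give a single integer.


Answer: 3

Derivation:
Step 0: AB  (1 'A')
Step 1: AEBA  (2 'A')
Step 2: AEEBAA  (3 'A')


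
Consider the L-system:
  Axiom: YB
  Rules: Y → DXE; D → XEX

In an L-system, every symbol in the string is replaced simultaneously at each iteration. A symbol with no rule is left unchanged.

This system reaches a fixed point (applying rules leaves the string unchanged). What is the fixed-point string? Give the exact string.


Step 0: YB
Step 1: DXEB
Step 2: XEXXEB
Step 3: XEXXEB  (unchanged — fixed point at step 2)

Answer: XEXXEB


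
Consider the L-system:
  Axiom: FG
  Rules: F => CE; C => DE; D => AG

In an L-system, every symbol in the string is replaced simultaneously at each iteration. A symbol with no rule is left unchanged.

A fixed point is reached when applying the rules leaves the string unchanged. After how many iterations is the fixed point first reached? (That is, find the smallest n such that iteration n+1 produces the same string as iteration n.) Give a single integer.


Step 0: FG
Step 1: CEG
Step 2: DEEG
Step 3: AGEEG
Step 4: AGEEG  (unchanged — fixed point at step 3)

Answer: 3


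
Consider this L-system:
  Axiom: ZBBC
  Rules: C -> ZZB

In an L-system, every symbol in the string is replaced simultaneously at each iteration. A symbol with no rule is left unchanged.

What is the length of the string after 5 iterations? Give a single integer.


Step 0: length = 4
Step 1: length = 6
Step 2: length = 6
Step 3: length = 6
Step 4: length = 6
Step 5: length = 6

Answer: 6


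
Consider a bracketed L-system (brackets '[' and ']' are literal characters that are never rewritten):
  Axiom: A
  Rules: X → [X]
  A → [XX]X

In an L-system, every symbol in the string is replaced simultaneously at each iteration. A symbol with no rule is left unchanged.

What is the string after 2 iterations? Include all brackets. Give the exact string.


Answer: [[X][X]][X]

Derivation:
Step 0: A
Step 1: [XX]X
Step 2: [[X][X]][X]


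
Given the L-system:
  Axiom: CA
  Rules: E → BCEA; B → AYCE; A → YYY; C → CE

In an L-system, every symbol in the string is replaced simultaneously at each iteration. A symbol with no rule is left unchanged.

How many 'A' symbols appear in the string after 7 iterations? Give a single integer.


Answer: 99

Derivation:
Step 0: CA  (1 'A')
Step 1: CEYYY  (0 'A')
Step 2: CEBCEAYYY  (1 'A')
Step 3: CEBCEAAYCECEBCEAYYYYYY  (3 'A')
Step 4: CEBCEAAYCECEBCEAYYYYYYYCEBCEACEBCEAAYCECEBCEAYYYYYYYYY  (7 'A')
Step 5: CEBCEAAYCECEBCEAYYYYYYYCEBCEACEBCEAAYCECEBCEAYYYYYYYYYYCEBCEAAYCECEBCEAYYYCEBCEAAYCECEBCEAYYYYYYYCEBCEACEBCEAAYCECEBCEAYYYYYYYYYYYY  (17 'A')
Step 6: CEBCEAAYCECEBCEAYYYYYYYCEBCEACEBCEAAYCECEBCEAYYYYYYYYYYCEBCEAAYCECEBCEAYYYCEBCEAAYCECEBCEAYYYYYYYCEBCEACEBCEAAYCECEBCEAYYYYYYYYYYYYYCEBCEAAYCECEBCEAYYYYYYYCEBCEACEBCEAAYCECEBCEAYYYYYYCEBCEAAYCECEBCEAYYYYYYYCEBCEACEBCEAAYCECEBCEAYYYYYYYYYYCEBCEAAYCECEBCEAYYYCEBCEAAYCECEBCEAYYYYYYYCEBCEACEBCEAAYCECEBCEAYYYYYYYYYYYYYYY  (41 'A')
Step 7: CEBCEAAYCECEBCEAYYYYYYYCEBCEACEBCEAAYCECEBCEAYYYYYYYYYYCEBCEAAYCECEBCEAYYYCEBCEAAYCECEBCEAYYYYYYYCEBCEACEBCEAAYCECEBCEAYYYYYYYYYYYYYCEBCEAAYCECEBCEAYYYYYYYCEBCEACEBCEAAYCECEBCEAYYYYYYCEBCEAAYCECEBCEAYYYYYYYCEBCEACEBCEAAYCECEBCEAYYYYYYYYYYCEBCEAAYCECEBCEAYYYCEBCEAAYCECEBCEAYYYYYYYCEBCEACEBCEAAYCECEBCEAYYYYYYYYYYYYYYYYCEBCEAAYCECEBCEAYYYYYYYCEBCEACEBCEAAYCECEBCEAYYYYYYYYYYCEBCEAAYCECEBCEAYYYCEBCEAAYCECEBCEAYYYYYYYCEBCEACEBCEAAYCECEBCEAYYYYYYYYYCEBCEAAYCECEBCEAYYYYYYYCEBCEACEBCEAAYCECEBCEAYYYYYYYYYYCEBCEAAYCECEBCEAYYYCEBCEAAYCECEBCEAYYYYYYYCEBCEACEBCEAAYCECEBCEAYYYYYYYYYYYYYCEBCEAAYCECEBCEAYYYYYYYCEBCEACEBCEAAYCECEBCEAYYYYYYCEBCEAAYCECEBCEAYYYYYYYCEBCEACEBCEAAYCECEBCEAYYYYYYYYYYCEBCEAAYCECEBCEAYYYCEBCEAAYCECEBCEAYYYYYYYCEBCEACEBCEAAYCECEBCEAYYYYYYYYYYYYYYYYYY  (99 'A')


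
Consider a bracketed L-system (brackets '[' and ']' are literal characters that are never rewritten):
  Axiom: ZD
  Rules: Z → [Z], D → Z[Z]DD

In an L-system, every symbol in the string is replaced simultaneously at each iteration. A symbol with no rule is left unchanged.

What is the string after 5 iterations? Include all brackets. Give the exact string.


Step 0: ZD
Step 1: [Z]Z[Z]DD
Step 2: [[Z]][Z][[Z]]Z[Z]DDZ[Z]DD
Step 3: [[[Z]]][[Z]][[[Z]]][Z][[Z]]Z[Z]DDZ[Z]DD[Z][[Z]]Z[Z]DDZ[Z]DD
Step 4: [[[[Z]]]][[[Z]]][[[[Z]]]][[Z]][[[Z]]][Z][[Z]]Z[Z]DDZ[Z]DD[Z][[Z]]Z[Z]DDZ[Z]DD[[Z]][[[Z]]][Z][[Z]]Z[Z]DDZ[Z]DD[Z][[Z]]Z[Z]DDZ[Z]DD
Step 5: [[[[[Z]]]]][[[[Z]]]][[[[[Z]]]]][[[Z]]][[[[Z]]]][[Z]][[[Z]]][Z][[Z]]Z[Z]DDZ[Z]DD[Z][[Z]]Z[Z]DDZ[Z]DD[[Z]][[[Z]]][Z][[Z]]Z[Z]DDZ[Z]DD[Z][[Z]]Z[Z]DDZ[Z]DD[[[Z]]][[[[Z]]]][[Z]][[[Z]]][Z][[Z]]Z[Z]DDZ[Z]DD[Z][[Z]]Z[Z]DDZ[Z]DD[[Z]][[[Z]]][Z][[Z]]Z[Z]DDZ[Z]DD[Z][[Z]]Z[Z]DDZ[Z]DD

Answer: [[[[[Z]]]]][[[[Z]]]][[[[[Z]]]]][[[Z]]][[[[Z]]]][[Z]][[[Z]]][Z][[Z]]Z[Z]DDZ[Z]DD[Z][[Z]]Z[Z]DDZ[Z]DD[[Z]][[[Z]]][Z][[Z]]Z[Z]DDZ[Z]DD[Z][[Z]]Z[Z]DDZ[Z]DD[[[Z]]][[[[Z]]]][[Z]][[[Z]]][Z][[Z]]Z[Z]DDZ[Z]DD[Z][[Z]]Z[Z]DDZ[Z]DD[[Z]][[[Z]]][Z][[Z]]Z[Z]DDZ[Z]DD[Z][[Z]]Z[Z]DDZ[Z]DD


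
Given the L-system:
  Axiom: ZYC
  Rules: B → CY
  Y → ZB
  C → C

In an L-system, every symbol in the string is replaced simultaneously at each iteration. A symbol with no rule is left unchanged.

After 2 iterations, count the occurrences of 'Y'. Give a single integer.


Step 0: ZYC  (1 'Y')
Step 1: ZZBC  (0 'Y')
Step 2: ZZCYC  (1 'Y')

Answer: 1


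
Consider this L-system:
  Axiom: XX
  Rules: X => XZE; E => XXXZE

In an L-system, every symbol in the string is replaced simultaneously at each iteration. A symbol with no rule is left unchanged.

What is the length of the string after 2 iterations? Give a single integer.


Step 0: length = 2
Step 1: length = 6
Step 2: length = 18

Answer: 18


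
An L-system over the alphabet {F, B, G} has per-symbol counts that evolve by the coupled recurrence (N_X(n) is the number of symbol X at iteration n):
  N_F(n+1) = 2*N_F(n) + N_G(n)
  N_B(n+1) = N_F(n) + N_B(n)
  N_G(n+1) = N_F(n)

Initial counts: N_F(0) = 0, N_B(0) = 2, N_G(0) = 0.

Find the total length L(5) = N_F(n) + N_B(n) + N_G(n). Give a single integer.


Answer: 2

Derivation:
Step 0: N_F=0, N_B=2, N_G=0, L=2
Step 1: N_F=0, N_B=2, N_G=0, L=2
Step 2: N_F=0, N_B=2, N_G=0, L=2
Step 3: N_F=0, N_B=2, N_G=0, L=2
Step 4: N_F=0, N_B=2, N_G=0, L=2
Step 5: N_F=0, N_B=2, N_G=0, L=2


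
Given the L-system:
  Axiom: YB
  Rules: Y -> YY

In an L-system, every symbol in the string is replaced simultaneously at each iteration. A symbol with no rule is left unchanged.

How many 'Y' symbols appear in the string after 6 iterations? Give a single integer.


Step 0: YB  (1 'Y')
Step 1: YYB  (2 'Y')
Step 2: YYYYB  (4 'Y')
Step 3: YYYYYYYYB  (8 'Y')
Step 4: YYYYYYYYYYYYYYYYB  (16 'Y')
Step 5: YYYYYYYYYYYYYYYYYYYYYYYYYYYYYYYYB  (32 'Y')
Step 6: YYYYYYYYYYYYYYYYYYYYYYYYYYYYYYYYYYYYYYYYYYYYYYYYYYYYYYYYYYYYYYYYB  (64 'Y')

Answer: 64


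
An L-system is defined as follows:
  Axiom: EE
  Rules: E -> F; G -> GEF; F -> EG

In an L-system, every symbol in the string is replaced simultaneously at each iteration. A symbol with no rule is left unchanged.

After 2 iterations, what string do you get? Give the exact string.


Step 0: EE
Step 1: FF
Step 2: EGEG

Answer: EGEG


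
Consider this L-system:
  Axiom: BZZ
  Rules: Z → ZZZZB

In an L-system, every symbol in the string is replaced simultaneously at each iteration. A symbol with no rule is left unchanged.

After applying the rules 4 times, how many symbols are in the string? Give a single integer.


Step 0: length = 3
Step 1: length = 11
Step 2: length = 43
Step 3: length = 171
Step 4: length = 683

Answer: 683


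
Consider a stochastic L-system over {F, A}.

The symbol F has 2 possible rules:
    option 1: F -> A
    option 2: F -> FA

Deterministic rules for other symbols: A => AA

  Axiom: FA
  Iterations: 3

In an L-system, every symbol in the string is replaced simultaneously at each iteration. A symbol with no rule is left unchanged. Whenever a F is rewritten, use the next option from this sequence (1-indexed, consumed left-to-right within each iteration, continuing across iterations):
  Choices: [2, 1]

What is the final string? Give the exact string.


Step 0: FA
Step 1: FAAA  (used choices [2])
Step 2: AAAAAAA  (used choices [1])
Step 3: AAAAAAAAAAAAAA  (used choices [])

Answer: AAAAAAAAAAAAAA


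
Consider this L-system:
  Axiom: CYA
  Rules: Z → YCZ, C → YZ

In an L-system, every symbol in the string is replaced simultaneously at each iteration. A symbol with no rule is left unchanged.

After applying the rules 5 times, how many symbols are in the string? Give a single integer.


Step 0: length = 3
Step 1: length = 4
Step 2: length = 6
Step 3: length = 9
Step 4: length = 14
Step 5: length = 22

Answer: 22


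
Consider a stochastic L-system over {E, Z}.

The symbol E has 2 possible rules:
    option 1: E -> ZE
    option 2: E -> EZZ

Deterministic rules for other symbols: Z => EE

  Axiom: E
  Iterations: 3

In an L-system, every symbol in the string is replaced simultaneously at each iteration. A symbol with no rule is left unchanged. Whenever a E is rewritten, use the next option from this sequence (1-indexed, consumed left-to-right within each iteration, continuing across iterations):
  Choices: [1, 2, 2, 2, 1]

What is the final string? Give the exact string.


Step 0: E
Step 1: ZE  (used choices [1])
Step 2: EEEZZ  (used choices [2])
Step 3: EZZEZZZEEEEE  (used choices [2, 2, 1])

Answer: EZZEZZZEEEEE


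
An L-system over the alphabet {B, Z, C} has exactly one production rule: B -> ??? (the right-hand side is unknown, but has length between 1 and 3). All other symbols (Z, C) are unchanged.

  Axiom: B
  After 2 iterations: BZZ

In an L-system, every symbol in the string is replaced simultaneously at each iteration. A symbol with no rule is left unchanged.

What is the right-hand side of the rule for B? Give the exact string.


Trying B -> BZ:
  Step 0: B
  Step 1: BZ
  Step 2: BZZ
Matches the given result.

Answer: BZ


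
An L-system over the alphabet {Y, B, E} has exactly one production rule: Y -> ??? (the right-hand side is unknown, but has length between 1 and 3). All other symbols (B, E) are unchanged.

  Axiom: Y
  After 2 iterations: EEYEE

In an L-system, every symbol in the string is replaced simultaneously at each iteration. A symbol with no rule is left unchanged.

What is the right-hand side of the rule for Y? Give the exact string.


Trying Y -> EYE:
  Step 0: Y
  Step 1: EYE
  Step 2: EEYEE
Matches the given result.

Answer: EYE


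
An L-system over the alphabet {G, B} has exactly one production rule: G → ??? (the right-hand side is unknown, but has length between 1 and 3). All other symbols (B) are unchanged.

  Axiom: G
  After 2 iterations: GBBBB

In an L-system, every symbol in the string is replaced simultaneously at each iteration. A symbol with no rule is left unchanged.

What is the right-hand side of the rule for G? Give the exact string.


Answer: GBB

Derivation:
Trying G → GBB:
  Step 0: G
  Step 1: GBB
  Step 2: GBBBB
Matches the given result.


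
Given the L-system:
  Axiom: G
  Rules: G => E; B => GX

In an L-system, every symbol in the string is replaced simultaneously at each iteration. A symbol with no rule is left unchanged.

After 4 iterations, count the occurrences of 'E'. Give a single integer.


Answer: 1

Derivation:
Step 0: G  (0 'E')
Step 1: E  (1 'E')
Step 2: E  (1 'E')
Step 3: E  (1 'E')
Step 4: E  (1 'E')


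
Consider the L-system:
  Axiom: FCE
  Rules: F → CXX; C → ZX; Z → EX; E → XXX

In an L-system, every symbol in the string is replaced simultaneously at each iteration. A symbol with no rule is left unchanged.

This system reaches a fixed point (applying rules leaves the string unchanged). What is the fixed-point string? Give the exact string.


Answer: XXXXXXXXXXXXXXX

Derivation:
Step 0: FCE
Step 1: CXXZXXXX
Step 2: ZXXXEXXXXX
Step 3: EXXXXXXXXXXXX
Step 4: XXXXXXXXXXXXXXX
Step 5: XXXXXXXXXXXXXXX  (unchanged — fixed point at step 4)


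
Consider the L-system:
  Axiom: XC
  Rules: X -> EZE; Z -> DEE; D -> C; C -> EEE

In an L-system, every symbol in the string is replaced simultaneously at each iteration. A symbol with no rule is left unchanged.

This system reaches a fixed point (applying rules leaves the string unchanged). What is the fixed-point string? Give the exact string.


Step 0: XC
Step 1: EZEEEE
Step 2: EDEEEEEE
Step 3: ECEEEEEE
Step 4: EEEEEEEEEE
Step 5: EEEEEEEEEE  (unchanged — fixed point at step 4)

Answer: EEEEEEEEEE


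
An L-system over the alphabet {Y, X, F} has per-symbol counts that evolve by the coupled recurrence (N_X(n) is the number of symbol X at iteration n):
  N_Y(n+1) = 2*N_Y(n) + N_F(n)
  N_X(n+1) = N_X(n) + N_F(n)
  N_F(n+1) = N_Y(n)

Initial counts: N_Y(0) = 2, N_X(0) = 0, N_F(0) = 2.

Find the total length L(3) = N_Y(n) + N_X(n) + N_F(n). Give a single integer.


Step 0: N_Y=2, N_X=0, N_F=2, L=4
Step 1: N_Y=6, N_X=2, N_F=2, L=10
Step 2: N_Y=14, N_X=4, N_F=6, L=24
Step 3: N_Y=34, N_X=10, N_F=14, L=58

Answer: 58


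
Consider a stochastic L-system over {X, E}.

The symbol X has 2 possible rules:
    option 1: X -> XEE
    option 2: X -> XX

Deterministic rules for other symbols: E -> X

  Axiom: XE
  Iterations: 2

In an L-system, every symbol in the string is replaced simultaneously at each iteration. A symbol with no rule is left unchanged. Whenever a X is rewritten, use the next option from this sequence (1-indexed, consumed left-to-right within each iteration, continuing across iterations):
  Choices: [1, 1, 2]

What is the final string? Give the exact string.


Step 0: XE
Step 1: XEEX  (used choices [1])
Step 2: XEEXXXX  (used choices [1, 2])

Answer: XEEXXXX


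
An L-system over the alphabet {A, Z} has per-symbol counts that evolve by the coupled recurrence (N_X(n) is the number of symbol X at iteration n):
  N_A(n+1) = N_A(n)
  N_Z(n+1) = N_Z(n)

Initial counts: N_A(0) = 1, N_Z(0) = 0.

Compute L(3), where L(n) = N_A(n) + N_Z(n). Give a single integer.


Step 0: N_A=1, N_Z=0, L=1
Step 1: N_A=1, N_Z=0, L=1
Step 2: N_A=1, N_Z=0, L=1
Step 3: N_A=1, N_Z=0, L=1

Answer: 1


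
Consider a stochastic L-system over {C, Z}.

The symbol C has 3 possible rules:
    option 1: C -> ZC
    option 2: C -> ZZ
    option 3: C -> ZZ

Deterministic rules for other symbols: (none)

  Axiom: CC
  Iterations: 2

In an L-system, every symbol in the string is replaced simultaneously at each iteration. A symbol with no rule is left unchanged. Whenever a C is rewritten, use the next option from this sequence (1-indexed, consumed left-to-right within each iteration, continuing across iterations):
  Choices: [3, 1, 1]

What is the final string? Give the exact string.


Answer: ZZZZC

Derivation:
Step 0: CC
Step 1: ZZZC  (used choices [3, 1])
Step 2: ZZZZC  (used choices [1])


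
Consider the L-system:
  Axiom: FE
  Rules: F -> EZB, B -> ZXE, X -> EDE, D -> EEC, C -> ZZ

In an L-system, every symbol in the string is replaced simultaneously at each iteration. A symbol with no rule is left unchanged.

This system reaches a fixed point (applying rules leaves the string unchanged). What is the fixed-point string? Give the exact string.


Answer: EZZEEEZZEEE

Derivation:
Step 0: FE
Step 1: EZBE
Step 2: EZZXEE
Step 3: EZZEDEEE
Step 4: EZZEEECEEE
Step 5: EZZEEEZZEEE
Step 6: EZZEEEZZEEE  (unchanged — fixed point at step 5)


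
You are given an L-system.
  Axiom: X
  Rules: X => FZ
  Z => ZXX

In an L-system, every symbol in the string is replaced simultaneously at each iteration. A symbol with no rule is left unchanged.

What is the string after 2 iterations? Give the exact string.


Answer: FZXX

Derivation:
Step 0: X
Step 1: FZ
Step 2: FZXX


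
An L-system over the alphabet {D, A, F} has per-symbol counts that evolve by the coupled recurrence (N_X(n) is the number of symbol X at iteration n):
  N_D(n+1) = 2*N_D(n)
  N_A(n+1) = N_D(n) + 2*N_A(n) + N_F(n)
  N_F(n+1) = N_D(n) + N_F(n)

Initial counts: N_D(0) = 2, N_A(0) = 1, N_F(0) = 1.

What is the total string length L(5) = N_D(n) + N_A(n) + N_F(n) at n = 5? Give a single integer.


Step 0: N_D=2, N_A=1, N_F=1, L=4
Step 1: N_D=4, N_A=5, N_F=3, L=12
Step 2: N_D=8, N_A=17, N_F=7, L=32
Step 3: N_D=16, N_A=49, N_F=15, L=80
Step 4: N_D=32, N_A=129, N_F=31, L=192
Step 5: N_D=64, N_A=321, N_F=63, L=448

Answer: 448


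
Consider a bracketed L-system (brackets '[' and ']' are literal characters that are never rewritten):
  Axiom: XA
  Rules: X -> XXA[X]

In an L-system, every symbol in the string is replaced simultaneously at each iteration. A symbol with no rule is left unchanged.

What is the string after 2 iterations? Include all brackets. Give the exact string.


Answer: XXA[X]XXA[X]A[XXA[X]]A

Derivation:
Step 0: XA
Step 1: XXA[X]A
Step 2: XXA[X]XXA[X]A[XXA[X]]A


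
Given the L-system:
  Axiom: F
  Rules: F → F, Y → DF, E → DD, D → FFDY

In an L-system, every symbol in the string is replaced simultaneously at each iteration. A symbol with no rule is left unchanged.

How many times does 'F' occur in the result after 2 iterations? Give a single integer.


Answer: 1

Derivation:
Step 0: F  (1 'F')
Step 1: F  (1 'F')
Step 2: F  (1 'F')


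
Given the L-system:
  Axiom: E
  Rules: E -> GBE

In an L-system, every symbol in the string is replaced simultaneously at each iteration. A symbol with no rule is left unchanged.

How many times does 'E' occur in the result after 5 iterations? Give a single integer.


Answer: 1

Derivation:
Step 0: E  (1 'E')
Step 1: GBE  (1 'E')
Step 2: GBGBE  (1 'E')
Step 3: GBGBGBE  (1 'E')
Step 4: GBGBGBGBE  (1 'E')
Step 5: GBGBGBGBGBE  (1 'E')


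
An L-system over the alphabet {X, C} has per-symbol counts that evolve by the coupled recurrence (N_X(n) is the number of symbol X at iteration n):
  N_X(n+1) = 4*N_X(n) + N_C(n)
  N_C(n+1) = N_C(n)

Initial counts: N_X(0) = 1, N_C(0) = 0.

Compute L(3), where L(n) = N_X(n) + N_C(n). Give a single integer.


Answer: 64

Derivation:
Step 0: N_X=1, N_C=0, L=1
Step 1: N_X=4, N_C=0, L=4
Step 2: N_X=16, N_C=0, L=16
Step 3: N_X=64, N_C=0, L=64


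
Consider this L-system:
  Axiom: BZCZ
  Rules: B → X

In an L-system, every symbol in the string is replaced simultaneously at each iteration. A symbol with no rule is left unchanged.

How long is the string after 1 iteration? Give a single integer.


Answer: 4

Derivation:
Step 0: length = 4
Step 1: length = 4


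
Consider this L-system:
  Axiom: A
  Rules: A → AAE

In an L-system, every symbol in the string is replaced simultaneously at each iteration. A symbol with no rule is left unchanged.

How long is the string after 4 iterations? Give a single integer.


Answer: 31

Derivation:
Step 0: length = 1
Step 1: length = 3
Step 2: length = 7
Step 3: length = 15
Step 4: length = 31


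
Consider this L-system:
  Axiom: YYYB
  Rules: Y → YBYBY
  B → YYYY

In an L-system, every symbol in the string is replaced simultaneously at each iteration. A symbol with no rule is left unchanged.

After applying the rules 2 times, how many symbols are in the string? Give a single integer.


Step 0: length = 4
Step 1: length = 19
Step 2: length = 89

Answer: 89


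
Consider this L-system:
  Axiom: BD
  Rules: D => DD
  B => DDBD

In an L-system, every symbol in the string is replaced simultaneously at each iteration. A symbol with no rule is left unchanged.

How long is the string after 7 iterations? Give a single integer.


Step 0: length = 2
Step 1: length = 6
Step 2: length = 14
Step 3: length = 30
Step 4: length = 62
Step 5: length = 126
Step 6: length = 254
Step 7: length = 510

Answer: 510


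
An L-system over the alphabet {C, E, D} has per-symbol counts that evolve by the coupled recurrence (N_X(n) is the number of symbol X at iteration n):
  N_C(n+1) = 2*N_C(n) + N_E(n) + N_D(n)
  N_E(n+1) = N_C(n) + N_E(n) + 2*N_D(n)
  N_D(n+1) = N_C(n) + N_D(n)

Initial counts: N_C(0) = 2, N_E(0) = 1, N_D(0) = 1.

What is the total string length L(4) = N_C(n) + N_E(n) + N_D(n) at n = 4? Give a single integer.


Answer: 490

Derivation:
Step 0: N_C=2, N_E=1, N_D=1, L=4
Step 1: N_C=6, N_E=5, N_D=3, L=14
Step 2: N_C=20, N_E=17, N_D=9, L=46
Step 3: N_C=66, N_E=55, N_D=29, L=150
Step 4: N_C=216, N_E=179, N_D=95, L=490


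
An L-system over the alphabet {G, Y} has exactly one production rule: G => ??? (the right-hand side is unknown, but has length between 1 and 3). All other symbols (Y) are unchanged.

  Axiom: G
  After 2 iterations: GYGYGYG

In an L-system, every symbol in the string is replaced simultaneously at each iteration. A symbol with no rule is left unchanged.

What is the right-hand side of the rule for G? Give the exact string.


Answer: GYG

Derivation:
Trying G => GYG:
  Step 0: G
  Step 1: GYG
  Step 2: GYGYGYG
Matches the given result.


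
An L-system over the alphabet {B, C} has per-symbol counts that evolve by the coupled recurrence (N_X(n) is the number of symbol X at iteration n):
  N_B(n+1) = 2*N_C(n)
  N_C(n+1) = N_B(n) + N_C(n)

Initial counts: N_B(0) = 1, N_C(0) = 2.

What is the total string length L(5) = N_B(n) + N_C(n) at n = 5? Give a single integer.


Step 0: N_B=1, N_C=2, L=3
Step 1: N_B=4, N_C=3, L=7
Step 2: N_B=6, N_C=7, L=13
Step 3: N_B=14, N_C=13, L=27
Step 4: N_B=26, N_C=27, L=53
Step 5: N_B=54, N_C=53, L=107

Answer: 107


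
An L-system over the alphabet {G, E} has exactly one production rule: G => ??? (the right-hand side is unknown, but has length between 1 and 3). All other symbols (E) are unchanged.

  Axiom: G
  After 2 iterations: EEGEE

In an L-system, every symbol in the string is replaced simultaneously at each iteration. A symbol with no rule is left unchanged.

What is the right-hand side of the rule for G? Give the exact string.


Trying G => EGE:
  Step 0: G
  Step 1: EGE
  Step 2: EEGEE
Matches the given result.

Answer: EGE


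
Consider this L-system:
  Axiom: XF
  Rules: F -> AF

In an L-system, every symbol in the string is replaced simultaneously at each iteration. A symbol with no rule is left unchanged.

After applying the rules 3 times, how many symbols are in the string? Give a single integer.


Step 0: length = 2
Step 1: length = 3
Step 2: length = 4
Step 3: length = 5

Answer: 5


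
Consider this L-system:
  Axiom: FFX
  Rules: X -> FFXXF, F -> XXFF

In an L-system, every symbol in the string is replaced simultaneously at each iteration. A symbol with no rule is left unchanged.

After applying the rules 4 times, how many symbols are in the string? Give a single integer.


Answer: 1148

Derivation:
Step 0: length = 3
Step 1: length = 13
Step 2: length = 58
Step 3: length = 258
Step 4: length = 1148


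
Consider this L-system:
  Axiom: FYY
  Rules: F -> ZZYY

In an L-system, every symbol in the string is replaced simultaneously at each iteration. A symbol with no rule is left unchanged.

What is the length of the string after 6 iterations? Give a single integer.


Step 0: length = 3
Step 1: length = 6
Step 2: length = 6
Step 3: length = 6
Step 4: length = 6
Step 5: length = 6
Step 6: length = 6

Answer: 6


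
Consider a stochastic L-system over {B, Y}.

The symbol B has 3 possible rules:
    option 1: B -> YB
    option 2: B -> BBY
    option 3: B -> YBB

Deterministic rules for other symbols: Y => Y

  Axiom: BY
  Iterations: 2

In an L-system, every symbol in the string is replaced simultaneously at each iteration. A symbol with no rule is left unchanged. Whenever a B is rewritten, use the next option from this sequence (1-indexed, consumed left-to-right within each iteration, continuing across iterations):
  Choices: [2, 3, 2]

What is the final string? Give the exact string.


Step 0: BY
Step 1: BBYY  (used choices [2])
Step 2: YBBBBYYY  (used choices [3, 2])

Answer: YBBBBYYY


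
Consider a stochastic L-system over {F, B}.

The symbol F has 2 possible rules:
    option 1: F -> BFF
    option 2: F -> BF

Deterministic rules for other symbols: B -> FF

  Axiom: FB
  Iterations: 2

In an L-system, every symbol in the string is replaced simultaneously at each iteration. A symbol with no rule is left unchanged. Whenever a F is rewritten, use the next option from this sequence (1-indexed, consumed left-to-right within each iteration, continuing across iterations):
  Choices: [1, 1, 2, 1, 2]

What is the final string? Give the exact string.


Step 0: FB
Step 1: BFFFF  (used choices [1])
Step 2: FFBFFBFBFFBF  (used choices [1, 2, 1, 2])

Answer: FFBFFBFBFFBF


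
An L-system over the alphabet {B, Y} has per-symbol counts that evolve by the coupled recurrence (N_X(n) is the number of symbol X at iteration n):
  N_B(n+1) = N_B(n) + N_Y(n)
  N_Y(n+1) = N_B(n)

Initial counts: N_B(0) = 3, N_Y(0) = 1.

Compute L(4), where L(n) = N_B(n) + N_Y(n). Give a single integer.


Answer: 29

Derivation:
Step 0: N_B=3, N_Y=1, L=4
Step 1: N_B=4, N_Y=3, L=7
Step 2: N_B=7, N_Y=4, L=11
Step 3: N_B=11, N_Y=7, L=18
Step 4: N_B=18, N_Y=11, L=29


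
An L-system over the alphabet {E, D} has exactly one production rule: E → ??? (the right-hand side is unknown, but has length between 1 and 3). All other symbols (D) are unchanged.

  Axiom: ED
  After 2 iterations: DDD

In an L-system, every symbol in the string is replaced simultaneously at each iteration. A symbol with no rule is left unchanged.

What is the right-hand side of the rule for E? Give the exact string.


Answer: DD

Derivation:
Trying E → DD:
  Step 0: ED
  Step 1: DDD
  Step 2: DDD
Matches the given result.


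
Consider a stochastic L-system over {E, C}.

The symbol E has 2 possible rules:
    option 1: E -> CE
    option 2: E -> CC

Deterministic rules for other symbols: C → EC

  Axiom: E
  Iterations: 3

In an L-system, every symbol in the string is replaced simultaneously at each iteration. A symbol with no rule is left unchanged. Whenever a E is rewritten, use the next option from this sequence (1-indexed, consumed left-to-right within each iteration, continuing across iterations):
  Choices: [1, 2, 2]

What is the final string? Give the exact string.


Answer: CCECECEC

Derivation:
Step 0: E
Step 1: CE  (used choices [1])
Step 2: ECCC  (used choices [2])
Step 3: CCECECEC  (used choices [2])


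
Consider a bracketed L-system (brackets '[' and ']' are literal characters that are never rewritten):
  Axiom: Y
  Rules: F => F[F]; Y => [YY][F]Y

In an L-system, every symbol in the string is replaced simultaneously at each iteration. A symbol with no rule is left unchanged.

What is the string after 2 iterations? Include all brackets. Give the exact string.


Step 0: Y
Step 1: [YY][F]Y
Step 2: [[YY][F]Y[YY][F]Y][F[F]][YY][F]Y

Answer: [[YY][F]Y[YY][F]Y][F[F]][YY][F]Y


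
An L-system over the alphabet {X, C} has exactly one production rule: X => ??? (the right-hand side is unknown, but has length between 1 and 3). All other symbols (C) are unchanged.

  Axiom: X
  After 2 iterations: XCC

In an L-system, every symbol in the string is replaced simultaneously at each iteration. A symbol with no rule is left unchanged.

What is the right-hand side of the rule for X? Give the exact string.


Trying X => XC:
  Step 0: X
  Step 1: XC
  Step 2: XCC
Matches the given result.

Answer: XC


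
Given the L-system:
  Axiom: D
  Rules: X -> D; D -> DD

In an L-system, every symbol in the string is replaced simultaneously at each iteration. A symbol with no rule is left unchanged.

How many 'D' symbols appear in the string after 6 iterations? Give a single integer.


Answer: 64

Derivation:
Step 0: D  (1 'D')
Step 1: DD  (2 'D')
Step 2: DDDD  (4 'D')
Step 3: DDDDDDDD  (8 'D')
Step 4: DDDDDDDDDDDDDDDD  (16 'D')
Step 5: DDDDDDDDDDDDDDDDDDDDDDDDDDDDDDDD  (32 'D')
Step 6: DDDDDDDDDDDDDDDDDDDDDDDDDDDDDDDDDDDDDDDDDDDDDDDDDDDDDDDDDDDDDDDD  (64 'D')


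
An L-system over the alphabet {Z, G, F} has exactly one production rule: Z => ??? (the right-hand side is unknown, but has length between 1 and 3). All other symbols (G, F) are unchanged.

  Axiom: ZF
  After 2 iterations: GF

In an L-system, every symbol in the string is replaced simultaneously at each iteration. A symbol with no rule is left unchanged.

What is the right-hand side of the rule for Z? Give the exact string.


Trying Z => G:
  Step 0: ZF
  Step 1: GF
  Step 2: GF
Matches the given result.

Answer: G


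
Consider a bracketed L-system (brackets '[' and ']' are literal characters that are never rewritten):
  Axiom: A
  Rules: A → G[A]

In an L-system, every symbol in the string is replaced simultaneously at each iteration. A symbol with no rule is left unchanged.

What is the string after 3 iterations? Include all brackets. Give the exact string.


Answer: G[G[G[A]]]

Derivation:
Step 0: A
Step 1: G[A]
Step 2: G[G[A]]
Step 3: G[G[G[A]]]


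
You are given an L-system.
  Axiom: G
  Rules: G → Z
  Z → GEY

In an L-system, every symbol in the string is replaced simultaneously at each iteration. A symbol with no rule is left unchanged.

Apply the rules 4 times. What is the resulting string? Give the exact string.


Step 0: G
Step 1: Z
Step 2: GEY
Step 3: ZEY
Step 4: GEYEY

Answer: GEYEY


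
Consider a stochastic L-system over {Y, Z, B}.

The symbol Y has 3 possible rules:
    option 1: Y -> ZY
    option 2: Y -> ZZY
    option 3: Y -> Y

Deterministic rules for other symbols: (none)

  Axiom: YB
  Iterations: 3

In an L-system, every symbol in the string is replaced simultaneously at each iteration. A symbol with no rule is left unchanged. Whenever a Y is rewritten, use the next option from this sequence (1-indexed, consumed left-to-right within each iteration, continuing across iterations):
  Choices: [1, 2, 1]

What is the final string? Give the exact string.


Answer: ZZZZYB

Derivation:
Step 0: YB
Step 1: ZYB  (used choices [1])
Step 2: ZZZYB  (used choices [2])
Step 3: ZZZZYB  (used choices [1])


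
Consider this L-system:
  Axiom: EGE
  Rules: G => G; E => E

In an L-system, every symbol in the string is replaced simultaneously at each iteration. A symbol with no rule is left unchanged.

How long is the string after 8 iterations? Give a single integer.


Step 0: length = 3
Step 1: length = 3
Step 2: length = 3
Step 3: length = 3
Step 4: length = 3
Step 5: length = 3
Step 6: length = 3
Step 7: length = 3
Step 8: length = 3

Answer: 3


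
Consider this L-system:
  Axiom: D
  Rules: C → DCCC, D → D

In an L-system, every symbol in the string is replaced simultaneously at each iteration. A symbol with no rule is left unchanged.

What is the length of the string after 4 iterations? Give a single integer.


Step 0: length = 1
Step 1: length = 1
Step 2: length = 1
Step 3: length = 1
Step 4: length = 1

Answer: 1


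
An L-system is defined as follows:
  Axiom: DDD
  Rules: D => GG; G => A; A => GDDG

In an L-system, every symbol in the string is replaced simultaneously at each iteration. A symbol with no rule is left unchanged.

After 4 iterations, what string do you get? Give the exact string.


Step 0: DDD
Step 1: GGGGGG
Step 2: AAAAAA
Step 3: GDDGGDDGGDDGGDDGGDDGGDDG
Step 4: AGGGGAAGGGGAAGGGGAAGGGGAAGGGGAAGGGGA

Answer: AGGGGAAGGGGAAGGGGAAGGGGAAGGGGAAGGGGA


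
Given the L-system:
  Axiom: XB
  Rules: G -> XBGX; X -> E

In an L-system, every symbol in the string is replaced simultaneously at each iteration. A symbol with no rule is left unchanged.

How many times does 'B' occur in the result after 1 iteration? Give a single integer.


Step 0: XB  (1 'B')
Step 1: EB  (1 'B')

Answer: 1


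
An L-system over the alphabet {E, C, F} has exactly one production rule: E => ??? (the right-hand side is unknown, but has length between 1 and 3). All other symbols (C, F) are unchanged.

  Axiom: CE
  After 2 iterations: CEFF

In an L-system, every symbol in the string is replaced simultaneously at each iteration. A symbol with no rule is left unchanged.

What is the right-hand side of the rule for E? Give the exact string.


Answer: EF

Derivation:
Trying E => EF:
  Step 0: CE
  Step 1: CEF
  Step 2: CEFF
Matches the given result.


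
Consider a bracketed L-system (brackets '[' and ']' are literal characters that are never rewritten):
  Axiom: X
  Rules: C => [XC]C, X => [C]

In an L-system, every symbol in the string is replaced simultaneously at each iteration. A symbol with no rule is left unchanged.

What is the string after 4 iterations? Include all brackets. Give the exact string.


Answer: [[[[XC]C][[C][XC]C][XC]C][[C][XC]C][XC]C]

Derivation:
Step 0: X
Step 1: [C]
Step 2: [[XC]C]
Step 3: [[[C][XC]C][XC]C]
Step 4: [[[[XC]C][[C][XC]C][XC]C][[C][XC]C][XC]C]


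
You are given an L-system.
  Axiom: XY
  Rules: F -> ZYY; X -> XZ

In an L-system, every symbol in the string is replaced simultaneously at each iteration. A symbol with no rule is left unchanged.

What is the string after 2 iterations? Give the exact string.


Answer: XZZY

Derivation:
Step 0: XY
Step 1: XZY
Step 2: XZZY
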